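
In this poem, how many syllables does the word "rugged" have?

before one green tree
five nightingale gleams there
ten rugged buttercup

2

"rugged" has 2 syllables.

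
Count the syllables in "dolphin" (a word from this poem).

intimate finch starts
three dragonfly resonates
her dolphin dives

2

"dolphin" has 2 syllables.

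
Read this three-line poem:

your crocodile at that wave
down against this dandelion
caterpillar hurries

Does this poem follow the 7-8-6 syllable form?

Yes

Line 1: your(1) + crocodile(3) + at(1) + that(1) + wave(1) = 7 ✓
Line 2: down(1) + against(2) + this(1) + dandelion(4) = 8 ✓
Line 3: caterpillar(4) + hurries(2) = 6 ✓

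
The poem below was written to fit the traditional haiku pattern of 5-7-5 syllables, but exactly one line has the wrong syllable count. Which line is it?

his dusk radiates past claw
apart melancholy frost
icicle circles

Line 1: his (1), dusk (1), radiates (3), past (1), claw (1) → 7 (expected 5)
Line 2: apart (2), melancholy (4), frost (1) → 7 ✓
Line 3: icicle (3), circles (2) → 5 ✓

The first line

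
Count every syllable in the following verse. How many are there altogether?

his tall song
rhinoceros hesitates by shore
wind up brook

Line 1: his (1), tall (1), song (1) → 3
Line 2: rhinoceros (4), hesitates (3), by (1), shore (1) → 9
Line 3: wind (1), up (1), brook (1) → 3
Total: 3 + 9 + 3 = 15

15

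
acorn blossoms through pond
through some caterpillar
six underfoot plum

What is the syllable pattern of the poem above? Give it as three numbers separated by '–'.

Line 1: acorn(2) + blossoms(2) + through(1) + pond(1) = 6
Line 2: through(1) + some(1) + caterpillar(4) = 6
Line 3: six(1) + underfoot(3) + plum(1) = 5

6–6–5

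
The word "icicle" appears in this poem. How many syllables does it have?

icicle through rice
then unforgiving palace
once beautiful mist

3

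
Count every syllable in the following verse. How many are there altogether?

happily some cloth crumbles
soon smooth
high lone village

Line 1: happily(3) + some(1) + cloth(1) + crumbles(2) = 7
Line 2: soon(1) + smooth(1) = 2
Line 3: high(1) + lone(1) + village(2) = 4
Total: 7 + 2 + 4 = 13

13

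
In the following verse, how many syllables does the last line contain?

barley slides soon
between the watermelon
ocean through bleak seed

5

The last line: "ocean through bleak seed": 2+1+1+1 = 5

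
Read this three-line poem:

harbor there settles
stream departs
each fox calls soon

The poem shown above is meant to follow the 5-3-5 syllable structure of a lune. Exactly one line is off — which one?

Line 3

Line 1: harbor (2), there (1), settles (2) → 5 ✓
Line 2: stream (1), departs (2) → 3 ✓
Line 3: each (1), fox (1), calls (1), soon (1) → 4 (expected 5)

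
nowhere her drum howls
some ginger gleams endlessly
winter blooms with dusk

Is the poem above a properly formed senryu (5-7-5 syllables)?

Yes

Line 1: "nowhere her drum howls": 2+1+1+1 = 5 ✓
Line 2: "some ginger gleams endlessly": 1+2+1+3 = 7 ✓
Line 3: "winter blooms with dusk": 2+1+1+1 = 5 ✓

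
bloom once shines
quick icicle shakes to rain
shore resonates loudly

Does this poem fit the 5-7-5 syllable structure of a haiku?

Line 1: "bloom once shines": 1+1+1 = 3 (expected 5)
Line 2: "quick icicle shakes to rain": 1+3+1+1+1 = 7 ✓
Line 3: "shore resonates loudly": 1+3+2 = 6 (expected 5)

No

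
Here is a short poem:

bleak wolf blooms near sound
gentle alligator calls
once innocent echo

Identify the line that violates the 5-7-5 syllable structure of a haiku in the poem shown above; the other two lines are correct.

Line 1: "bleak wolf blooms near sound": 1+1+1+1+1 = 5 ✓
Line 2: "gentle alligator calls": 2+4+1 = 7 ✓
Line 3: "once innocent echo": 1+3+2 = 6 (expected 5)

Line 3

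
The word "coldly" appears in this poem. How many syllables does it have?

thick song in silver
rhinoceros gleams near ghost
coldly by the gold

2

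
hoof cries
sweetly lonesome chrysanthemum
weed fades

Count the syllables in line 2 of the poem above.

8

Line 2: sweetly (2), lonesome (2), chrysanthemum (4) → 8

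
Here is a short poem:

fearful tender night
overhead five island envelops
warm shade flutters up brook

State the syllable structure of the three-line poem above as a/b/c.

Line 1: "fearful tender night": 2+2+1 = 5
Line 2: "overhead five island envelops": 3+1+2+3 = 9
Line 3: "warm shade flutters up brook": 1+1+2+1+1 = 6

5/9/6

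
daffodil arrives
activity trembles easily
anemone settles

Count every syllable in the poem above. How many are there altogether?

20

Line 1: "daffodil arrives": 3+2 = 5
Line 2: "activity trembles easily": 4+2+3 = 9
Line 3: "anemone settles": 4+2 = 6
Total: 5 + 9 + 6 = 20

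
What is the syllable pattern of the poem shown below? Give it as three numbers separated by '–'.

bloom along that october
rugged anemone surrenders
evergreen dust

7–9–4

Line 1: "bloom along that october": 1+2+1+3 = 7
Line 2: "rugged anemone surrenders": 2+4+3 = 9
Line 3: "evergreen dust": 3+1 = 4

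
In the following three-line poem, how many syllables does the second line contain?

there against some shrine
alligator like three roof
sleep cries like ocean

The second line: alligator(4) + like(1) + three(1) + roof(1) = 7

7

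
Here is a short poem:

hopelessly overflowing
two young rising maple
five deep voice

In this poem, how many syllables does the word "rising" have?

"rising" has 2 syllables.

2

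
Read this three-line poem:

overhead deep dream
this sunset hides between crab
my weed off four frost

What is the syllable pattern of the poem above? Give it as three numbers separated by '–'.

Line 1: overhead (3), deep (1), dream (1) → 5
Line 2: this (1), sunset (2), hides (1), between (2), crab (1) → 7
Line 3: my (1), weed (1), off (1), four (1), frost (1) → 5

5–7–5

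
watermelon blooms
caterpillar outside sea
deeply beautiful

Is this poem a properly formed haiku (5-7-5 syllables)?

Line 1: watermelon (4), blooms (1) → 5 ✓
Line 2: caterpillar (4), outside (2), sea (1) → 7 ✓
Line 3: deeply (2), beautiful (3) → 5 ✓

Yes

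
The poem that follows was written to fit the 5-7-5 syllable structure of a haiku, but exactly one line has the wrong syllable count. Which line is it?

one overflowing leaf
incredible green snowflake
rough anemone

The first line

Line 1: one(1) + overflowing(4) + leaf(1) = 6 (expected 5)
Line 2: incredible(4) + green(1) + snowflake(2) = 7 ✓
Line 3: rough(1) + anemone(4) = 5 ✓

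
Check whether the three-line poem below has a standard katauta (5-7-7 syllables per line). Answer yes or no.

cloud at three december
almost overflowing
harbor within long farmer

No

Line 1: cloud(1) + at(1) + three(1) + december(3) = 6 (expected 5)
Line 2: almost(2) + overflowing(4) = 6 (expected 7)
Line 3: harbor(2) + within(2) + long(1) + farmer(2) = 7 ✓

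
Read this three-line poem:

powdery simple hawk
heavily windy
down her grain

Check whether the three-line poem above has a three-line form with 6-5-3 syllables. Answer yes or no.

Line 1: powdery (3), simple (2), hawk (1) → 6 ✓
Line 2: heavily (3), windy (2) → 5 ✓
Line 3: down (1), her (1), grain (1) → 3 ✓

Yes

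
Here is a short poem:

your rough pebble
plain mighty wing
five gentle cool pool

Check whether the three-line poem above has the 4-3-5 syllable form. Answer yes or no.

No

Line 1: your(1) + rough(1) + pebble(2) = 4 ✓
Line 2: plain(1) + mighty(2) + wing(1) = 4 (expected 3)
Line 3: five(1) + gentle(2) + cool(1) + pool(1) = 5 ✓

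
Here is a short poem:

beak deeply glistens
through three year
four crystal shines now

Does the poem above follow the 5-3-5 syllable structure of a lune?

Line 1: "beak deeply glistens": 1+2+2 = 5 ✓
Line 2: "through three year": 1+1+1 = 3 ✓
Line 3: "four crystal shines now": 1+2+1+1 = 5 ✓

Yes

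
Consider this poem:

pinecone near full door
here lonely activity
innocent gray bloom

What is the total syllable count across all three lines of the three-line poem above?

Line 1: "pinecone near full door": 2+1+1+1 = 5
Line 2: "here lonely activity": 1+2+4 = 7
Line 3: "innocent gray bloom": 3+1+1 = 5
Total: 5 + 7 + 5 = 17

17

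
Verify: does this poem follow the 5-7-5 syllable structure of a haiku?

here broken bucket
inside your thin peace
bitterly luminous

No

Line 1: "here broken bucket": 1+2+2 = 5 ✓
Line 2: "inside your thin peace": 2+1+1+1 = 5 (expected 7)
Line 3: "bitterly luminous": 3+3 = 6 (expected 5)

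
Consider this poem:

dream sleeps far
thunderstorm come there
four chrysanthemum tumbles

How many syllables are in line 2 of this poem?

5

Line 2: thunderstorm (3), come (1), there (1) → 5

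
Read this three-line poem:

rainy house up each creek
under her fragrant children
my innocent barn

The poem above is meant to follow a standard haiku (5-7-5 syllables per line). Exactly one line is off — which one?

Line 1: "rainy house up each creek": 2+1+1+1+1 = 6 (expected 5)
Line 2: "under her fragrant children": 2+1+2+2 = 7 ✓
Line 3: "my innocent barn": 1+3+1 = 5 ✓

The first line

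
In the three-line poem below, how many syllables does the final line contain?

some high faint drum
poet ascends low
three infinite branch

The final line: three (1), infinite (3), branch (1) → 5

5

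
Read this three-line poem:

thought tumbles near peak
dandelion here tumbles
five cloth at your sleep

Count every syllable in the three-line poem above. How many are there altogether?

Line 1: thought (1), tumbles (2), near (1), peak (1) → 5
Line 2: dandelion (4), here (1), tumbles (2) → 7
Line 3: five (1), cloth (1), at (1), your (1), sleep (1) → 5
Total: 5 + 7 + 5 = 17

17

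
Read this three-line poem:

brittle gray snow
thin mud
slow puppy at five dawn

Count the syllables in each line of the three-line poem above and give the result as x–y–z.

4–2–6

Line 1: brittle (2), gray (1), snow (1) → 4
Line 2: thin (1), mud (1) → 2
Line 3: slow (1), puppy (2), at (1), five (1), dawn (1) → 6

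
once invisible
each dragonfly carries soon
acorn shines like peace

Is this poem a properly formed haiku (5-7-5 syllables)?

Line 1: once (1), invisible (4) → 5 ✓
Line 2: each (1), dragonfly (3), carries (2), soon (1) → 7 ✓
Line 3: acorn (2), shines (1), like (1), peace (1) → 5 ✓

Yes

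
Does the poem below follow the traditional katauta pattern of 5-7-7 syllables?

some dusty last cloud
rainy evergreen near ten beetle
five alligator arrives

No

Line 1: some (1), dusty (2), last (1), cloud (1) → 5 ✓
Line 2: rainy (2), evergreen (3), near (1), ten (1), beetle (2) → 9 (expected 7)
Line 3: five (1), alligator (4), arrives (2) → 7 ✓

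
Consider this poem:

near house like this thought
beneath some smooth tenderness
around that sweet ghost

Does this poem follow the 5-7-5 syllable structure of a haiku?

Yes

Line 1: near(1) + house(1) + like(1) + this(1) + thought(1) = 5 ✓
Line 2: beneath(2) + some(1) + smooth(1) + tenderness(3) = 7 ✓
Line 3: around(2) + that(1) + sweet(1) + ghost(1) = 5 ✓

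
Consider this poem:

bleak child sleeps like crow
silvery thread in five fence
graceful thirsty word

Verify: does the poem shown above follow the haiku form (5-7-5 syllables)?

Line 1: bleak(1) + child(1) + sleeps(1) + like(1) + crow(1) = 5 ✓
Line 2: silvery(3) + thread(1) + in(1) + five(1) + fence(1) = 7 ✓
Line 3: graceful(2) + thirsty(2) + word(1) = 5 ✓

Yes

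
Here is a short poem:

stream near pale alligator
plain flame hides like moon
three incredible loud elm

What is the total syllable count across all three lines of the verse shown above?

19

Line 1: "stream near pale alligator": 1+1+1+4 = 7
Line 2: "plain flame hides like moon": 1+1+1+1+1 = 5
Line 3: "three incredible loud elm": 1+4+1+1 = 7
Total: 7 + 5 + 7 = 19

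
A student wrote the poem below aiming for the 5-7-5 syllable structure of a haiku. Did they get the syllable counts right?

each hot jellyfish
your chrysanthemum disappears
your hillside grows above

No

Line 1: each (1), hot (1), jellyfish (3) → 5 ✓
Line 2: your (1), chrysanthemum (4), disappears (3) → 8 (expected 7)
Line 3: your (1), hillside (2), grows (1), above (2) → 6 (expected 5)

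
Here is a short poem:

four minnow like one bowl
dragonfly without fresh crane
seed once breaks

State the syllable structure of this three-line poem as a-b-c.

6-7-3

Line 1: four (1), minnow (2), like (1), one (1), bowl (1) → 6
Line 2: dragonfly (3), without (2), fresh (1), crane (1) → 7
Line 3: seed (1), once (1), breaks (1) → 3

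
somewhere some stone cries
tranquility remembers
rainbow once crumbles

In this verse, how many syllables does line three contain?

Line three: "rainbow once crumbles": 2+1+2 = 5

5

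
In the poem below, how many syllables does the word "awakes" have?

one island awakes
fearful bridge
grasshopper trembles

2

"awakes" has 2 syllables.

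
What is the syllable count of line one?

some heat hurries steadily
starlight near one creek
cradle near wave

Line one: some(1) + heat(1) + hurries(2) + steadily(3) = 7

7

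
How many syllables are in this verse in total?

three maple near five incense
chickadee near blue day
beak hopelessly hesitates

20

Line 1: "three maple near five incense": 1+2+1+1+2 = 7
Line 2: "chickadee near blue day": 3+1+1+1 = 6
Line 3: "beak hopelessly hesitates": 1+3+3 = 7
Total: 7 + 6 + 7 = 20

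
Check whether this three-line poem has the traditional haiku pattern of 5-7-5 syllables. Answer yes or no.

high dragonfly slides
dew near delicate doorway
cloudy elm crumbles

Line 1: "high dragonfly slides": 1+3+1 = 5 ✓
Line 2: "dew near delicate doorway": 1+1+3+2 = 7 ✓
Line 3: "cloudy elm crumbles": 2+1+2 = 5 ✓

Yes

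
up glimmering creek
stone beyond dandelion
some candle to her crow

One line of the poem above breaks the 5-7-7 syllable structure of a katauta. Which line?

Line 3

Line 1: up(1) + glimmering(3) + creek(1) = 5 ✓
Line 2: stone(1) + beyond(2) + dandelion(4) = 7 ✓
Line 3: some(1) + candle(2) + to(1) + her(1) + crow(1) = 6 (expected 7)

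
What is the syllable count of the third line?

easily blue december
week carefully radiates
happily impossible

The third line: happily(3) + impossible(4) = 7

7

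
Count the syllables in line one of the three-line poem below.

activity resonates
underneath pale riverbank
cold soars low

Line one: activity (4), resonates (3) → 7

7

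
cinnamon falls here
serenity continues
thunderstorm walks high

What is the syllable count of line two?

7

Line two: serenity(4) + continues(3) = 7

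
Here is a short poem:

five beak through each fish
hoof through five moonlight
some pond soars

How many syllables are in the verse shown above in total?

13

Line 1: "five beak through each fish": 1+1+1+1+1 = 5
Line 2: "hoof through five moonlight": 1+1+1+2 = 5
Line 3: "some pond soars": 1+1+1 = 3
Total: 5 + 5 + 3 = 13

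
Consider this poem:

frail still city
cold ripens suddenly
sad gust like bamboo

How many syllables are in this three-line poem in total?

15

Line 1: frail(1) + still(1) + city(2) = 4
Line 2: cold(1) + ripens(2) + suddenly(3) = 6
Line 3: sad(1) + gust(1) + like(1) + bamboo(2) = 5
Total: 4 + 6 + 5 = 15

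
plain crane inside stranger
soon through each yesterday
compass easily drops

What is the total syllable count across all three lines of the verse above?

18

Line 1: plain (1), crane (1), inside (2), stranger (2) → 6
Line 2: soon (1), through (1), each (1), yesterday (3) → 6
Line 3: compass (2), easily (3), drops (1) → 6
Total: 6 + 6 + 6 = 18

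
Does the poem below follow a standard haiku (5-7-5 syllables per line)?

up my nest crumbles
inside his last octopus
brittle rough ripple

Yes

Line 1: up (1), my (1), nest (1), crumbles (2) → 5 ✓
Line 2: inside (2), his (1), last (1), octopus (3) → 7 ✓
Line 3: brittle (2), rough (1), ripple (2) → 5 ✓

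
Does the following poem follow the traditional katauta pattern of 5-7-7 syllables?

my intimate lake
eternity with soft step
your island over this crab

Yes

Line 1: "my intimate lake": 1+3+1 = 5 ✓
Line 2: "eternity with soft step": 4+1+1+1 = 7 ✓
Line 3: "your island over this crab": 1+2+2+1+1 = 7 ✓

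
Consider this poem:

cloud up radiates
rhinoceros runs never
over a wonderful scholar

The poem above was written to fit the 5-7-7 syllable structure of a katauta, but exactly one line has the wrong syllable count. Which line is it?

Line 1: "cloud up radiates": 1+1+3 = 5 ✓
Line 2: "rhinoceros runs never": 4+1+2 = 7 ✓
Line 3: "over a wonderful scholar": 2+1+3+2 = 8 (expected 7)

The third line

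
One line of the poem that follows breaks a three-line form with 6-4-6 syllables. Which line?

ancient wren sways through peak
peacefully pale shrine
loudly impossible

Line 2

Line 1: ancient (2), wren (1), sways (1), through (1), peak (1) → 6 ✓
Line 2: peacefully (3), pale (1), shrine (1) → 5 (expected 4)
Line 3: loudly (2), impossible (4) → 6 ✓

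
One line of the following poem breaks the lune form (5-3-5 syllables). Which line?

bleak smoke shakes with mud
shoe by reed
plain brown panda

The third line

Line 1: "bleak smoke shakes with mud": 1+1+1+1+1 = 5 ✓
Line 2: "shoe by reed": 1+1+1 = 3 ✓
Line 3: "plain brown panda": 1+1+2 = 4 (expected 5)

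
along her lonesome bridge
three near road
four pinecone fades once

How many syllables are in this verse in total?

14

Line 1: "along her lonesome bridge": 2+1+2+1 = 6
Line 2: "three near road": 1+1+1 = 3
Line 3: "four pinecone fades once": 1+2+1+1 = 5
Total: 6 + 3 + 5 = 14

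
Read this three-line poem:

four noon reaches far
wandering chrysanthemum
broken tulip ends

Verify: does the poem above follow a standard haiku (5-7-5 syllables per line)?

Line 1: "four noon reaches far": 1+1+2+1 = 5 ✓
Line 2: "wandering chrysanthemum": 3+4 = 7 ✓
Line 3: "broken tulip ends": 2+2+1 = 5 ✓

Yes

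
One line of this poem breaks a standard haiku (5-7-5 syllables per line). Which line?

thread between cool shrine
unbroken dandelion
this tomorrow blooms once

Line 1: thread (1), between (2), cool (1), shrine (1) → 5 ✓
Line 2: unbroken (3), dandelion (4) → 7 ✓
Line 3: this (1), tomorrow (3), blooms (1), once (1) → 6 (expected 5)

The third line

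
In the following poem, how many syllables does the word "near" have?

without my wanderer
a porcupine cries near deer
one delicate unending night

1

"near" has 1 syllable.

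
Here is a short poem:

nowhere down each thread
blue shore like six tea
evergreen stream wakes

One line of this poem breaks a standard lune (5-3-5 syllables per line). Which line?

Line 1: nowhere (2), down (1), each (1), thread (1) → 5 ✓
Line 2: blue (1), shore (1), like (1), six (1), tea (1) → 5 (expected 3)
Line 3: evergreen (3), stream (1), wakes (1) → 5 ✓

The second line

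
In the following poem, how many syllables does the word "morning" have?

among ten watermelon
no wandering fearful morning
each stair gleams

2

"morning" has 2 syllables.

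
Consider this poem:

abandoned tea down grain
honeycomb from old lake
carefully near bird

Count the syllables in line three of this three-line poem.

5

Line three: "carefully near bird": 3+1+1 = 5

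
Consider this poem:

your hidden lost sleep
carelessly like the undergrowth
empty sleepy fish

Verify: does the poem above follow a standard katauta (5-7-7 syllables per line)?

No

Line 1: your(1) + hidden(2) + lost(1) + sleep(1) = 5 ✓
Line 2: carelessly(3) + like(1) + the(1) + undergrowth(3) = 8 (expected 7)
Line 3: empty(2) + sleepy(2) + fish(1) = 5 (expected 7)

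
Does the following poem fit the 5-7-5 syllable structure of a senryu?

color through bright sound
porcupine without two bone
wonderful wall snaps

Yes

Line 1: "color through bright sound": 2+1+1+1 = 5 ✓
Line 2: "porcupine without two bone": 3+2+1+1 = 7 ✓
Line 3: "wonderful wall snaps": 3+1+1 = 5 ✓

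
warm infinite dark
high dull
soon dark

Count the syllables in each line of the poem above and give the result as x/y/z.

Line 1: warm (1), infinite (3), dark (1) → 5
Line 2: high (1), dull (1) → 2
Line 3: soon (1), dark (1) → 2

5/2/2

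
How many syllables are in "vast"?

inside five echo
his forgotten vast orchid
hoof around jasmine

1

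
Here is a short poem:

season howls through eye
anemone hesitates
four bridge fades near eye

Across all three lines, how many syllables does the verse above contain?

17

Line 1: season (2), howls (1), through (1), eye (1) → 5
Line 2: anemone (4), hesitates (3) → 7
Line 3: four (1), bridge (1), fades (1), near (1), eye (1) → 5
Total: 5 + 7 + 5 = 17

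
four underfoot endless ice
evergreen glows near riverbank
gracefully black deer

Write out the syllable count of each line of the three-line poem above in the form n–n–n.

7–8–5

Line 1: four(1) + underfoot(3) + endless(2) + ice(1) = 7
Line 2: evergreen(3) + glows(1) + near(1) + riverbank(3) = 8
Line 3: gracefully(3) + black(1) + deer(1) = 5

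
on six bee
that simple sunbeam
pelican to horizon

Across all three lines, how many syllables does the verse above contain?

Line 1: on (1), six (1), bee (1) → 3
Line 2: that (1), simple (2), sunbeam (2) → 5
Line 3: pelican (3), to (1), horizon (3) → 7
Total: 3 + 5 + 7 = 15

15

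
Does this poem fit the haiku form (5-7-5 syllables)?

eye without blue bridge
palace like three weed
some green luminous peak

No

Line 1: "eye without blue bridge": 1+2+1+1 = 5 ✓
Line 2: "palace like three weed": 2+1+1+1 = 5 (expected 7)
Line 3: "some green luminous peak": 1+1+3+1 = 6 (expected 5)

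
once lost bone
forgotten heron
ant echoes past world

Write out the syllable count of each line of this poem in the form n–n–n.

3–5–5

Line 1: once (1), lost (1), bone (1) → 3
Line 2: forgotten (3), heron (2) → 5
Line 3: ant (1), echoes (2), past (1), world (1) → 5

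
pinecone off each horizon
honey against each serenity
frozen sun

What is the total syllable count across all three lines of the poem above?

Line 1: pinecone (2), off (1), each (1), horizon (3) → 7
Line 2: honey (2), against (2), each (1), serenity (4) → 9
Line 3: frozen (2), sun (1) → 3
Total: 7 + 9 + 3 = 19

19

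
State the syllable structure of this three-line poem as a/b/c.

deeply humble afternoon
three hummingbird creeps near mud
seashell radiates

Line 1: deeply(2) + humble(2) + afternoon(3) = 7
Line 2: three(1) + hummingbird(3) + creeps(1) + near(1) + mud(1) = 7
Line 3: seashell(2) + radiates(3) = 5

7/7/5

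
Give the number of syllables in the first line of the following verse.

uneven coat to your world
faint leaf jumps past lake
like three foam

7

The first line: "uneven coat to your world": 3+1+1+1+1 = 7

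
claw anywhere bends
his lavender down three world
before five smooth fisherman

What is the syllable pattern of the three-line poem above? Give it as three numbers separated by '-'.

Line 1: claw(1) + anywhere(3) + bends(1) = 5
Line 2: his(1) + lavender(3) + down(1) + three(1) + world(1) = 7
Line 3: before(2) + five(1) + smooth(1) + fisherman(3) = 7

5-7-7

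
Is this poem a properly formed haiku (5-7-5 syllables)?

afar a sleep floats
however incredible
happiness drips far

Line 1: afar(2) + a(1) + sleep(1) + floats(1) = 5 ✓
Line 2: however(3) + incredible(4) = 7 ✓
Line 3: happiness(3) + drips(1) + far(1) = 5 ✓

Yes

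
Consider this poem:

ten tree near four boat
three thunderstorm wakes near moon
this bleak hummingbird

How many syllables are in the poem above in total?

Line 1: ten (1), tree (1), near (1), four (1), boat (1) → 5
Line 2: three (1), thunderstorm (3), wakes (1), near (1), moon (1) → 7
Line 3: this (1), bleak (1), hummingbird (3) → 5
Total: 5 + 7 + 5 = 17

17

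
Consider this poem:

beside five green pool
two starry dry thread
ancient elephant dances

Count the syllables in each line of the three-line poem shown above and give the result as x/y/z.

Line 1: beside (2), five (1), green (1), pool (1) → 5
Line 2: two (1), starry (2), dry (1), thread (1) → 5
Line 3: ancient (2), elephant (3), dances (2) → 7

5/5/7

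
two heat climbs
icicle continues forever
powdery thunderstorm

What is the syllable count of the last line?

The last line: powdery (3), thunderstorm (3) → 6

6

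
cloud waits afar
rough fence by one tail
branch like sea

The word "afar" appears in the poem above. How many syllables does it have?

2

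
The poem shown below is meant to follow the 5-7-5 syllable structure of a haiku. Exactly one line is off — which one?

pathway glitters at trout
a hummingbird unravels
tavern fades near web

The first line

Line 1: "pathway glitters at trout": 2+2+1+1 = 6 (expected 5)
Line 2: "a hummingbird unravels": 1+3+3 = 7 ✓
Line 3: "tavern fades near web": 2+1+1+1 = 5 ✓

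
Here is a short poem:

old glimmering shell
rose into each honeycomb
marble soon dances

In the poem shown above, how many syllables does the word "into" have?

2

"into" has 2 syllables.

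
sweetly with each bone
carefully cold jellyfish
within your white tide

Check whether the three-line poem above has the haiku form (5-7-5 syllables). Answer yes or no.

Line 1: "sweetly with each bone": 2+1+1+1 = 5 ✓
Line 2: "carefully cold jellyfish": 3+1+3 = 7 ✓
Line 3: "within your white tide": 2+1+1+1 = 5 ✓

Yes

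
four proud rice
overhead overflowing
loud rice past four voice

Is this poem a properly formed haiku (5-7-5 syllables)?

No

Line 1: four (1), proud (1), rice (1) → 3 (expected 5)
Line 2: overhead (3), overflowing (4) → 7 ✓
Line 3: loud (1), rice (1), past (1), four (1), voice (1) → 5 ✓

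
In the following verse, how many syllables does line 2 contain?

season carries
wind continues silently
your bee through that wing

7

Line 2: wind(1) + continues(3) + silently(3) = 7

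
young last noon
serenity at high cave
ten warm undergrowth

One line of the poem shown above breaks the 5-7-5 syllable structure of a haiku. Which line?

Line 1: young (1), last (1), noon (1) → 3 (expected 5)
Line 2: serenity (4), at (1), high (1), cave (1) → 7 ✓
Line 3: ten (1), warm (1), undergrowth (3) → 5 ✓

Line 1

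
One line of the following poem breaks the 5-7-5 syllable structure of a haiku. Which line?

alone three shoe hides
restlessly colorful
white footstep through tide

Line 1: "alone three shoe hides": 2+1+1+1 = 5 ✓
Line 2: "restlessly colorful": 3+3 = 6 (expected 7)
Line 3: "white footstep through tide": 1+2+1+1 = 5 ✓

Line 2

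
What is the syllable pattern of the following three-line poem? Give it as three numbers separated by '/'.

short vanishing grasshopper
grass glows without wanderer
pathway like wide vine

Line 1: short (1), vanishing (3), grasshopper (3) → 7
Line 2: grass (1), glows (1), without (2), wanderer (3) → 7
Line 3: pathway (2), like (1), wide (1), vine (1) → 5

7/7/5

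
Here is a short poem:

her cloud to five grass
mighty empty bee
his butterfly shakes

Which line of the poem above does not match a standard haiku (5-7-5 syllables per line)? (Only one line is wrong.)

The second line

Line 1: her (1), cloud (1), to (1), five (1), grass (1) → 5 ✓
Line 2: mighty (2), empty (2), bee (1) → 5 (expected 7)
Line 3: his (1), butterfly (3), shakes (1) → 5 ✓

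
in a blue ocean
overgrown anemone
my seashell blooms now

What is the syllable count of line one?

Line one: in(1) + a(1) + blue(1) + ocean(2) = 5

5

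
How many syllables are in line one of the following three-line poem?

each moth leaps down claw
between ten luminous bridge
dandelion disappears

5

Line one: each (1), moth (1), leaps (1), down (1), claw (1) → 5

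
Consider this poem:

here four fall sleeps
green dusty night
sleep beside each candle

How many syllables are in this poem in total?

14

Line 1: here (1), four (1), fall (1), sleeps (1) → 4
Line 2: green (1), dusty (2), night (1) → 4
Line 3: sleep (1), beside (2), each (1), candle (2) → 6
Total: 4 + 4 + 6 = 14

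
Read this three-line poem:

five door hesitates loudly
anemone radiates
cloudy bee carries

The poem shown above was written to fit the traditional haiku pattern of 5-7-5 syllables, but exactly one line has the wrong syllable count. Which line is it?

Line 1: five(1) + door(1) + hesitates(3) + loudly(2) = 7 (expected 5)
Line 2: anemone(4) + radiates(3) = 7 ✓
Line 3: cloudy(2) + bee(1) + carries(2) = 5 ✓

Line 1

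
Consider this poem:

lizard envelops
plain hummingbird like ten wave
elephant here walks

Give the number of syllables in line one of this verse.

5

Line one: lizard(2) + envelops(3) = 5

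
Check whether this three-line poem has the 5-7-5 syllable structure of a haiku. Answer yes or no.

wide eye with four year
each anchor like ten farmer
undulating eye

Line 1: "wide eye with four year": 1+1+1+1+1 = 5 ✓
Line 2: "each anchor like ten farmer": 1+2+1+1+2 = 7 ✓
Line 3: "undulating eye": 4+1 = 5 ✓

Yes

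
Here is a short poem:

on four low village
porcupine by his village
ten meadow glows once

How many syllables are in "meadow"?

2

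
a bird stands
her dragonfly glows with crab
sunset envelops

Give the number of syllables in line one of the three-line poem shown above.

Line one: "a bird stands": 1+1+1 = 3

3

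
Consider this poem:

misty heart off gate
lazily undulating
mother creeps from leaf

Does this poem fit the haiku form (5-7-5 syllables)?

Line 1: misty (2), heart (1), off (1), gate (1) → 5 ✓
Line 2: lazily (3), undulating (4) → 7 ✓
Line 3: mother (2), creeps (1), from (1), leaf (1) → 5 ✓

Yes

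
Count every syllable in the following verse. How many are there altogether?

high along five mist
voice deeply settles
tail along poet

Line 1: "high along five mist": 1+2+1+1 = 5
Line 2: "voice deeply settles": 1+2+2 = 5
Line 3: "tail along poet": 1+2+2 = 5
Total: 5 + 5 + 5 = 15

15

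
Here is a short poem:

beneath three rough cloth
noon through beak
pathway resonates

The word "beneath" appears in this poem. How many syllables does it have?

2

"beneath" has 2 syllables.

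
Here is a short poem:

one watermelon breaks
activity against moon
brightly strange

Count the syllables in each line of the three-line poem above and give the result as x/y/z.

Line 1: "one watermelon breaks": 1+4+1 = 6
Line 2: "activity against moon": 4+2+1 = 7
Line 3: "brightly strange": 2+1 = 3

6/7/3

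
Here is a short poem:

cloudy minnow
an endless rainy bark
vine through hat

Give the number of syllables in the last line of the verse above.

The last line: vine(1) + through(1) + hat(1) = 3

3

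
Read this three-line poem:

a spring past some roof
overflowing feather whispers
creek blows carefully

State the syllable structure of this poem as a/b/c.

Line 1: "a spring past some roof": 1+1+1+1+1 = 5
Line 2: "overflowing feather whispers": 4+2+2 = 8
Line 3: "creek blows carefully": 1+1+3 = 5

5/8/5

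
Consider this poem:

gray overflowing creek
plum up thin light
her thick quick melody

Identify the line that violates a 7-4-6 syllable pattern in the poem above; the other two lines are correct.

Line 1: "gray overflowing creek": 1+4+1 = 6 (expected 7)
Line 2: "plum up thin light": 1+1+1+1 = 4 ✓
Line 3: "her thick quick melody": 1+1+1+3 = 6 ✓

Line 1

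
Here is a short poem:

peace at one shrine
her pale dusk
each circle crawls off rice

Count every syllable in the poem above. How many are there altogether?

13

Line 1: "peace at one shrine": 1+1+1+1 = 4
Line 2: "her pale dusk": 1+1+1 = 3
Line 3: "each circle crawls off rice": 1+2+1+1+1 = 6
Total: 4 + 3 + 6 = 13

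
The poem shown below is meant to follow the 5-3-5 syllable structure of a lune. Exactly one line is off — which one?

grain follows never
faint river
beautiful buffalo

Line 3

Line 1: grain(1) + follows(2) + never(2) = 5 ✓
Line 2: faint(1) + river(2) = 3 ✓
Line 3: beautiful(3) + buffalo(3) = 6 (expected 5)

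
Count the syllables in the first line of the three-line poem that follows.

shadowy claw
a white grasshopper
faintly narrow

4

The first line: shadowy(3) + claw(1) = 4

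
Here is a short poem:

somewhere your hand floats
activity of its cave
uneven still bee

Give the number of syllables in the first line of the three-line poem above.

The first line: somewhere (2), your (1), hand (1), floats (1) → 5

5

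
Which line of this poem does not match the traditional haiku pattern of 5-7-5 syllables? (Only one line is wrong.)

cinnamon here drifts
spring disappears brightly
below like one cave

The second line

Line 1: cinnamon (3), here (1), drifts (1) → 5 ✓
Line 2: spring (1), disappears (3), brightly (2) → 6 (expected 7)
Line 3: below (2), like (1), one (1), cave (1) → 5 ✓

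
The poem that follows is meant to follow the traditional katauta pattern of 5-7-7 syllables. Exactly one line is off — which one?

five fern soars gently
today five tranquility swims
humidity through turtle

Line 1: five (1), fern (1), soars (1), gently (2) → 5 ✓
Line 2: today (2), five (1), tranquility (4), swims (1) → 8 (expected 7)
Line 3: humidity (4), through (1), turtle (2) → 7 ✓

Line 2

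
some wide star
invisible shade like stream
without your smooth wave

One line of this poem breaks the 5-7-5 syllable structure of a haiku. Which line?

Line 1: "some wide star": 1+1+1 = 3 (expected 5)
Line 2: "invisible shade like stream": 4+1+1+1 = 7 ✓
Line 3: "without your smooth wave": 2+1+1+1 = 5 ✓

Line 1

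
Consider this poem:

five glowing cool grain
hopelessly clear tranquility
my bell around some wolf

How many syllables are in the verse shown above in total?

19

Line 1: five (1), glowing (2), cool (1), grain (1) → 5
Line 2: hopelessly (3), clear (1), tranquility (4) → 8
Line 3: my (1), bell (1), around (2), some (1), wolf (1) → 6
Total: 5 + 8 + 6 = 19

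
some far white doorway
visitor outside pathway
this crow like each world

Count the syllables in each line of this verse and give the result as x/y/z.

5/7/5

Line 1: some (1), far (1), white (1), doorway (2) → 5
Line 2: visitor (3), outside (2), pathway (2) → 7
Line 3: this (1), crow (1), like (1), each (1), world (1) → 5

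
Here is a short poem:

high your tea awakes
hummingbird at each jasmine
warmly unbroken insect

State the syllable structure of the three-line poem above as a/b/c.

Line 1: high (1), your (1), tea (1), awakes (2) → 5
Line 2: hummingbird (3), at (1), each (1), jasmine (2) → 7
Line 3: warmly (2), unbroken (3), insect (2) → 7

5/7/7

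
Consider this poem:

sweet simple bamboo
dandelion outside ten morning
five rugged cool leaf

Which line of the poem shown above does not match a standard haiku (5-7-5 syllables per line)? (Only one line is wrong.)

The second line

Line 1: "sweet simple bamboo": 1+2+2 = 5 ✓
Line 2: "dandelion outside ten morning": 4+2+1+2 = 9 (expected 7)
Line 3: "five rugged cool leaf": 1+2+1+1 = 5 ✓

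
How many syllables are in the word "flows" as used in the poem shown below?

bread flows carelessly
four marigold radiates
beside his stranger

1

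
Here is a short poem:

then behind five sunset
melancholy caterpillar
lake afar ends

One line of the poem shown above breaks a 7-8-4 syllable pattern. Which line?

Line 1

Line 1: then(1) + behind(2) + five(1) + sunset(2) = 6 (expected 7)
Line 2: melancholy(4) + caterpillar(4) = 8 ✓
Line 3: lake(1) + afar(2) + ends(1) = 4 ✓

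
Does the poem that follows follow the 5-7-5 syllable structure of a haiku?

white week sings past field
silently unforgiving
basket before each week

No

Line 1: white(1) + week(1) + sings(1) + past(1) + field(1) = 5 ✓
Line 2: silently(3) + unforgiving(4) = 7 ✓
Line 3: basket(2) + before(2) + each(1) + week(1) = 6 (expected 5)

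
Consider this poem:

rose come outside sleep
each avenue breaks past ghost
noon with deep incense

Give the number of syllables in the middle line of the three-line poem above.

7

The middle line: "each avenue breaks past ghost": 1+3+1+1+1 = 7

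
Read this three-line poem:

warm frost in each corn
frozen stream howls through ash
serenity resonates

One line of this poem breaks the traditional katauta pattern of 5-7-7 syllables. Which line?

Line 2

Line 1: "warm frost in each corn": 1+1+1+1+1 = 5 ✓
Line 2: "frozen stream howls through ash": 2+1+1+1+1 = 6 (expected 7)
Line 3: "serenity resonates": 4+3 = 7 ✓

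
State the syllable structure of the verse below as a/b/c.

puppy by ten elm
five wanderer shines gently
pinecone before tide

5/7/5

Line 1: puppy (2), by (1), ten (1), elm (1) → 5
Line 2: five (1), wanderer (3), shines (1), gently (2) → 7
Line 3: pinecone (2), before (2), tide (1) → 5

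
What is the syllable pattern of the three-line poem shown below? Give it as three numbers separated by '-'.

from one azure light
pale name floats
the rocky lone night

Line 1: from(1) + one(1) + azure(2) + light(1) = 5
Line 2: pale(1) + name(1) + floats(1) = 3
Line 3: the(1) + rocky(2) + lone(1) + night(1) = 5

5-3-5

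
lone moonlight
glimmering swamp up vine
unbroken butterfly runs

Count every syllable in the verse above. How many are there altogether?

16

Line 1: "lone moonlight": 1+2 = 3
Line 2: "glimmering swamp up vine": 3+1+1+1 = 6
Line 3: "unbroken butterfly runs": 3+3+1 = 7
Total: 3 + 6 + 7 = 16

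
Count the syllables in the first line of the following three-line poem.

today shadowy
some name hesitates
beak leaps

The first line: "today shadowy": 2+3 = 5

5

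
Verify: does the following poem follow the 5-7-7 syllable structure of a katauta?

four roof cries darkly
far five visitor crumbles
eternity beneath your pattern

Line 1: four(1) + roof(1) + cries(1) + darkly(2) = 5 ✓
Line 2: far(1) + five(1) + visitor(3) + crumbles(2) = 7 ✓
Line 3: eternity(4) + beneath(2) + your(1) + pattern(2) = 9 (expected 7)

No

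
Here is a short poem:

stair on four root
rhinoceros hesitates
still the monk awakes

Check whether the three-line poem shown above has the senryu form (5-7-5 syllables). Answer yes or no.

Line 1: stair(1) + on(1) + four(1) + root(1) = 4 (expected 5)
Line 2: rhinoceros(4) + hesitates(3) = 7 ✓
Line 3: still(1) + the(1) + monk(1) + awakes(2) = 5 ✓

No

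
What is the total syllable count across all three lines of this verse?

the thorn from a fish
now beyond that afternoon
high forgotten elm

Line 1: "the thorn from a fish": 1+1+1+1+1 = 5
Line 2: "now beyond that afternoon": 1+2+1+3 = 7
Line 3: "high forgotten elm": 1+3+1 = 5
Total: 5 + 7 + 5 = 17

17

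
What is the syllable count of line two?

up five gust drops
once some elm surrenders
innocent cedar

Line two: once (1), some (1), elm (1), surrenders (3) → 6

6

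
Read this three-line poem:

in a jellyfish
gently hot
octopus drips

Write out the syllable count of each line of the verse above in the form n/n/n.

5/3/4

Line 1: in(1) + a(1) + jellyfish(3) = 5
Line 2: gently(2) + hot(1) = 3
Line 3: octopus(3) + drips(1) = 4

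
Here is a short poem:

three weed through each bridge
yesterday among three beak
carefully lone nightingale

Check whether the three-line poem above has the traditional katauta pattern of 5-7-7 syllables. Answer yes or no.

Line 1: "three weed through each bridge": 1+1+1+1+1 = 5 ✓
Line 2: "yesterday among three beak": 3+2+1+1 = 7 ✓
Line 3: "carefully lone nightingale": 3+1+3 = 7 ✓

Yes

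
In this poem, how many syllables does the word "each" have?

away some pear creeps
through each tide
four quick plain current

1

"each" has 1 syllable.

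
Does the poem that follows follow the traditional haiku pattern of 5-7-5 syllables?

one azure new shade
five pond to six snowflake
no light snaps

No

Line 1: one(1) + azure(2) + new(1) + shade(1) = 5 ✓
Line 2: five(1) + pond(1) + to(1) + six(1) + snowflake(2) = 6 (expected 7)
Line 3: no(1) + light(1) + snaps(1) = 3 (expected 5)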